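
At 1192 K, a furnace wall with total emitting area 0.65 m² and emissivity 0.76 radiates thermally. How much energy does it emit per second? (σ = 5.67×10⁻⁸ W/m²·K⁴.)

Stefan–Boltzmann: P = εσAT⁴ = 0.76 × 5.67×10⁻⁸ × 0.650 × (1192)⁴ = 0.76 × 5.67×10⁻⁸ × 0.650 × 2.02×10^12.
P = 56500 W.

P ≈ 56500 W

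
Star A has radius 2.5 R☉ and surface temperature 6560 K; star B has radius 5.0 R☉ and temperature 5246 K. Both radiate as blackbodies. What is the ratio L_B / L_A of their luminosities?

L = 4πR²σT⁴ ∝ R²T⁴, so L_B/L_A = (5.0/2.5)² × (5246/6560)⁴ = 4.00 × 0.409 = 1.64.

L_B/L_A ≈ 1.64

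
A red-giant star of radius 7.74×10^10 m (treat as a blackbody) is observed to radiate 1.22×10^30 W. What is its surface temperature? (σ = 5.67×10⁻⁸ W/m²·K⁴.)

T ≈ 4110 K

A = 4πr² = 4π × (7.74×10^10)² = 7.53×10^22 m².
From P = σAT⁴, T = (P / σA)^(1/4) = (1.22×10^30 / (5.67×10⁻⁸ × 7.53×10^22))^(1/4).
T = (2.86×10^14)^(1/4) = 4110 K.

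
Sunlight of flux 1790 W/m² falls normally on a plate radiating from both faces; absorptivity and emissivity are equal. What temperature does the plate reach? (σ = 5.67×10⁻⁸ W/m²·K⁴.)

Absorbed flux αS = emitted flux 2εσT⁴ per unit area; with α = ε this gives T = (S/2σ)^(1/4).
T = (1790 / (2 × 5.67×10⁻⁸))^(1/4) = (1.58×10^10)^(1/4).
T = 354 K.

T ≈ 354 K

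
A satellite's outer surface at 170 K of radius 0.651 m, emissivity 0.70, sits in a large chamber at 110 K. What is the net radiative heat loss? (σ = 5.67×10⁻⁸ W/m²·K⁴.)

A = 4πr² = 4π × (0.651)² = 5.33 m².
Q = εσA(T⁴ − T_s⁴). T⁴ − T_s⁴ = (170)⁴ − (110)⁴ = 8.35×10^8 − 1.46×10^8 = 6.89×10^8 K⁴.
Q = 0.70 × 5.67×10⁻⁸ × 5.33 × 6.89×10^8 = 146 W.

Q ≈ 146 W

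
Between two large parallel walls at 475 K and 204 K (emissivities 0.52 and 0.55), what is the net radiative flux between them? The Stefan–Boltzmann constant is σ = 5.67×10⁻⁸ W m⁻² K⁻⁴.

For two large parallel gray plates, q = σ(T₁⁴ − T₂⁴) / (1/ε₁ + 1/ε₂ − 1).
1/ε₁ + 1/ε₂ − 1 = 1/0.52 + 1/0.55 − 1 = 2.741.
T₁⁴ − T₂⁴ = 5.09×10^10 − 1.73×10^9 = 4.92×10^10 K⁴.
q = 5.67×10⁻⁸ × 4.92×10^10 / 2.741 = 1020 W/m².

q ≈ 1020 W/m²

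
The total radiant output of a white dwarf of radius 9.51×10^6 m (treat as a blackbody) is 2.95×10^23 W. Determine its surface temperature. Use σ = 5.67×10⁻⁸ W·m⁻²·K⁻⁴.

T ≈ 8230 K

A = 4πr² = 4π × (9.51×10^6)² = 1.14×10^15 m².
From P = σAT⁴, T = (P / σA)^(1/4) = (2.95×10^23 / (5.67×10⁻⁸ × 1.14×10^15))^(1/4).
T = (4.58×10^15)^(1/4) = 8230 K.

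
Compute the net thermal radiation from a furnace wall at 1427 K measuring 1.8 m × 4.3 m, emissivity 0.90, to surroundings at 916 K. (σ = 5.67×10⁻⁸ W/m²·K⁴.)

A = 1.8 × 4.3 = 7.74 m².
Q = εσA(T⁴ − T_s⁴). T⁴ − T_s⁴ = (1427)⁴ − (916)⁴ = 4.15×10^12 − 7.04×10^11 = 3.44×10^12 K⁴.
Q = 0.90 × 5.67×10⁻⁸ × 7.74 × 3.44×10^12 = 1.36×10^6 W.

Q ≈ 1.36×10^6 W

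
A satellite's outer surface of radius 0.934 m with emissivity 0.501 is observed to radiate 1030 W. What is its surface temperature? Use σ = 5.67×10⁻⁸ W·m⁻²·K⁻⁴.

A = 4πr² = 4π × (0.934)² = 11.0 m².
From P = εσAT⁴, T = (P / εσA)^(1/4) = (1030 / (0.501 × 5.67×10⁻⁸ × 11.0))^(1/4).
T = (3.31×10^9)^(1/4) = 240 K.

T ≈ 240 K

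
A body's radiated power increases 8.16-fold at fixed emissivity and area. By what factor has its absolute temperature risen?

P ∝ T⁴ ⇒ T ∝ P^(1/4), so T scales by (8.16)^(1/4) = 1.69.

factor ≈ 1.69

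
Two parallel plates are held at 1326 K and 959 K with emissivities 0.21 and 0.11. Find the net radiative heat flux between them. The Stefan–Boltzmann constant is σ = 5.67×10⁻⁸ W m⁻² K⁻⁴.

q ≈ 9910 W/m²

For two large parallel gray plates, q = σ(T₁⁴ − T₂⁴) / (1/ε₁ + 1/ε₂ − 1).
1/ε₁ + 1/ε₂ − 1 = 1/0.21 + 1/0.11 − 1 = 12.85.
T₁⁴ − T₂⁴ = 3.09×10^12 − 8.46×10^11 = 2.25×10^12 K⁴.
q = 5.67×10⁻⁸ × 2.25×10^12 / 12.85 = 9910 W/m².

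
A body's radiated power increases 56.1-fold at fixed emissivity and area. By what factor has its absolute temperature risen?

P ∝ T⁴ ⇒ T ∝ P^(1/4), so T scales by (56.1)^(1/4) = 2.74.

factor ≈ 2.74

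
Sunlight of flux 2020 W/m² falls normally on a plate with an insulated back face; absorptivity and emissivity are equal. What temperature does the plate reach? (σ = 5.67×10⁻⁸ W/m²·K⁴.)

T ≈ 434 K

Absorbed flux αS = emitted flux εσT⁴ (one radiating face); with α = ε, T = (S/σ)^(1/4).
T = (2020 / 5.67×10⁻⁸)^(1/4) = (3.56×10^10)^(1/4).
T = 434 K.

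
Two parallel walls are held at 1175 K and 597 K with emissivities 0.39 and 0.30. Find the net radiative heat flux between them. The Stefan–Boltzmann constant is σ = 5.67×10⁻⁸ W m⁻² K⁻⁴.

For two large parallel gray plates, q = σ(T₁⁴ − T₂⁴) / (1/ε₁ + 1/ε₂ − 1).
1/ε₁ + 1/ε₂ − 1 = 1/0.39 + 1/0.30 − 1 = 4.897.
T₁⁴ − T₂⁴ = 1.91×10^12 − 1.27×10^11 = 1.78×10^12 K⁴.
q = 5.67×10⁻⁸ × 1.78×10^12 / 4.897 = 20600 W/m².

q ≈ 20600 W/m²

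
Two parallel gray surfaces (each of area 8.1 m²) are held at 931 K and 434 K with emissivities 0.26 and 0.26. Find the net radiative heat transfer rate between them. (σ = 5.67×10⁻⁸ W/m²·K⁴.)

For two large parallel gray plates, q = σ(T₁⁴ − T₂⁴) / (1/ε₁ + 1/ε₂ − 1).
1/ε₁ + 1/ε₂ − 1 = 1/0.26 + 1/0.26 − 1 = 6.692.
T₁⁴ − T₂⁴ = 7.51×10^11 − 3.55×10^10 = 7.16×10^11 K⁴.
q = 5.67×10⁻⁸ × 7.16×10^11 / 6.692 = 6060 W/m².
Q = q·A = 6060 × 8.1 = 49100 W.

Q ≈ 49100 W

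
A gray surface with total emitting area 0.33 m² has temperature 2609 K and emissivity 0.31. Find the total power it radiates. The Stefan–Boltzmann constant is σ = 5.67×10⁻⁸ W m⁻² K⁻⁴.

Stefan–Boltzmann: P = εσAT⁴ = 0.31 × 5.67×10⁻⁸ × 0.330 × (2609)⁴ = 0.31 × 5.67×10⁻⁸ × 0.330 × 4.63×10^13.
P = 2.69×10^5 W.

P ≈ 2.69×10^5 W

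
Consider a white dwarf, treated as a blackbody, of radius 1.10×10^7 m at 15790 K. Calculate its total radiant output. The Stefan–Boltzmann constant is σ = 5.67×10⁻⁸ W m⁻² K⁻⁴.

A = 4πr² = 4π × (1.10×10^7)² = 1.52×10^15 m².
P = σAT⁴ = 5.67×10⁻⁸ × 1.52×10^15 × (15790)⁴ = 5.67×10⁻⁸ × 1.52×10^15 × 6.22×10^16.
P = 5.36×10^24 W.

P ≈ 5.36×10^24 W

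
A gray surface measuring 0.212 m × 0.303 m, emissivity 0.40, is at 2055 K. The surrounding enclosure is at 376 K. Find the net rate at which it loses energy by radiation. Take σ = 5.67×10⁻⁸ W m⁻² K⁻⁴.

A = 0.212 × 0.303 = 0.0642 m².
Q = εσA(T⁴ − T_s⁴). T⁴ − T_s⁴ = (2055)⁴ − (376)⁴ = 1.78×10^13 − 2.00×10^10 = 1.78×10^13 K⁴.
Q = 0.40 × 5.67×10⁻⁸ × 0.0642 × 1.78×10^13 = 26000 W.

Q ≈ 26000 W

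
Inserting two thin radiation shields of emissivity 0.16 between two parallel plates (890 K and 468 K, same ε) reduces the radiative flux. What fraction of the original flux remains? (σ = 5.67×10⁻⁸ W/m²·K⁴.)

With N identical shields there are N+1 = 3 gaps in series, each with the same radiative resistance, so the flux falls to 1/(N+1) of its unshielded value.

ratio ≈ 0.333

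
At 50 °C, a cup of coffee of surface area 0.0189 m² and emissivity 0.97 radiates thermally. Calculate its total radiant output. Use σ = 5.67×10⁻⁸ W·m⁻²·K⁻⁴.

50 °C = 323 K.
P = εσAT⁴ = 0.97 × 5.67×10⁻⁸ × 0.0189 × (323)⁴ = 0.97 × 5.67×10⁻⁸ × 0.0189 × 1.09×10^10.
P = 11.3 W.

P ≈ 11.3 W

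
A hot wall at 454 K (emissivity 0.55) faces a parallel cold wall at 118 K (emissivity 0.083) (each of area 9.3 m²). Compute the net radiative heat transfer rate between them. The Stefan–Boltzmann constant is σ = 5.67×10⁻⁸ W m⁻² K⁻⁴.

For two large parallel gray plates, q = σ(T₁⁴ − T₂⁴) / (1/ε₁ + 1/ε₂ − 1).
1/ε₁ + 1/ε₂ − 1 = 1/0.55 + 1/0.083 − 1 = 12.87.
T₁⁴ − T₂⁴ = 4.25×10^10 − 1.94×10^8 = 4.23×10^10 K⁴.
q = 5.67×10⁻⁸ × 4.23×10^10 / 12.87 = 186 W/m².
Q = q·A = 186 × 9.3 = 1730 W.

Q ≈ 1730 W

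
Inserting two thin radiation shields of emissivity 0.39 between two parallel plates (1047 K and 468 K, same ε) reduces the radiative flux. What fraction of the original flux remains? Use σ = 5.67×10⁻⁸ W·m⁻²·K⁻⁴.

ratio ≈ 0.333

With N identical shields there are N+1 = 3 gaps in series, each with the same radiative resistance, so the flux falls to 1/(N+1) of its unshielded value.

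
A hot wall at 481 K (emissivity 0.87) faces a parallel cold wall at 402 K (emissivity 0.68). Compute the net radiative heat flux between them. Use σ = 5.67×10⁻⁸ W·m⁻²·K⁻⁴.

For two large parallel gray plates, q = σ(T₁⁴ − T₂⁴) / (1/ε₁ + 1/ε₂ − 1).
1/ε₁ + 1/ε₂ − 1 = 1/0.87 + 1/0.68 − 1 = 1.620.
T₁⁴ − T₂⁴ = 5.35×10^10 − 2.61×10^10 = 2.74×10^10 K⁴.
q = 5.67×10⁻⁸ × 2.74×10^10 / 1.620 = 959 W/m².

q ≈ 959 W/m²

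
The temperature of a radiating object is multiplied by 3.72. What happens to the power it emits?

factor ≈ 192

P ∝ T⁴, so the power scales as (3.72)⁴ = 192.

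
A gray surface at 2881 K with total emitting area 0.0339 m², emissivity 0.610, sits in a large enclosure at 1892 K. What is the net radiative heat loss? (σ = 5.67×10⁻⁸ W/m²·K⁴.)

Q = εσA(T⁴ − T_s⁴). T⁴ − T_s⁴ = (2881)⁴ − (1892)⁴ = 6.89×10^13 − 1.28×10^13 = 5.61×10^13 K⁴.
Q = 0.610 × 5.67×10⁻⁸ × 0.0339 × 5.61×10^13 = 65800 W.

Q ≈ 65800 W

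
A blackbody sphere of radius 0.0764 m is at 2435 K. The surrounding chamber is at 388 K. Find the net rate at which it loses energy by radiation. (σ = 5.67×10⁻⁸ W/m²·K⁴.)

A = 4πr² = 4π × (0.0764)² = 0.0733 m².
Q = σA(T⁴ − T_s⁴). T⁴ − T_s⁴ = (2435)⁴ − (388)⁴ = 3.52×10^13 − 2.27×10^10 = 3.51×10^13 K⁴.
Q = 5.67×10⁻⁸ × 0.0733 × 3.51×10^13 = 1.46×10^5 W.

Q ≈ 1.46×10^5 W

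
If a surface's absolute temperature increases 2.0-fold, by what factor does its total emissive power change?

factor ≈ 16.0

P ∝ T⁴, so the power scales as (2.0)⁴ = 16.0.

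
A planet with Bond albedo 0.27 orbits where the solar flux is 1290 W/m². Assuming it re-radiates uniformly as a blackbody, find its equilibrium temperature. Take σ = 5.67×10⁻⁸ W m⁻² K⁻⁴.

Power absorbed = (1−a)S·πR²; power emitted = 4πR²σT⁴. Equating and cancelling πR²:
T = ((1−a)S / 4σ)^(1/4) = (942 / (4 × 5.67×10⁻⁸))^(1/4) = (4.15×10^9)^(1/4).
T = 254 K.

T ≈ 254 K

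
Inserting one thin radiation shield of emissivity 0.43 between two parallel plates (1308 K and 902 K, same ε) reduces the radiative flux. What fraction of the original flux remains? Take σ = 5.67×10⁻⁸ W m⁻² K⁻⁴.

ratio ≈ 0.500

With N identical shields there are N+1 = 2 gaps in series, each with the same radiative resistance, so the flux falls to 1/(N+1) of its unshielded value.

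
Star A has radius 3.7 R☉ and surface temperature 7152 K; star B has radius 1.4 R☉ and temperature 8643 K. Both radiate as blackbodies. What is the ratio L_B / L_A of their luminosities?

L_B/L_A ≈ 0.305

L = 4πR²σT⁴ ∝ R²T⁴, so L_B/L_A = (1.4/3.7)² × (8643/7152)⁴ = 0.143 × 2.13 = 0.305.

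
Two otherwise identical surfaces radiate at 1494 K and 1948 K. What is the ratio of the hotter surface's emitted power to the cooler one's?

P ∝ T⁴, so the ratio is (1948/1494)⁴ = (1.304)⁴ = 2.89.

ratio ≈ 2.89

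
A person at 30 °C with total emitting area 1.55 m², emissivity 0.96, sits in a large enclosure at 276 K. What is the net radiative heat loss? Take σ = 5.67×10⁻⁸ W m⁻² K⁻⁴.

Q ≈ 222 W

Convert: 30 °C = 303 K.
Q = εσA(T⁴ − T_s⁴). T⁴ − T_s⁴ = (303)⁴ − (276)⁴ = 8.43×10^9 − 5.80×10^9 = 2.63×10^9 K⁴.
Q = 0.96 × 5.67×10⁻⁸ × 1.55 × 2.63×10^9 = 222 W.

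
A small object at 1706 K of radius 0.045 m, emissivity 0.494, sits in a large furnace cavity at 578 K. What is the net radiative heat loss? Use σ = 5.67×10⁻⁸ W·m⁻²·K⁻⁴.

A = 4πr² = 4π × (0.045)² = 0.0254 m².
Q = εσA(T⁴ − T_s⁴). T⁴ − T_s⁴ = (1706)⁴ − (578)⁴ = 8.47×10^12 − 1.12×10^11 = 8.36×10^12 K⁴.
Q = 0.494 × 5.67×10⁻⁸ × 0.0254 × 8.36×10^12 = 5960 W.

Q ≈ 5960 W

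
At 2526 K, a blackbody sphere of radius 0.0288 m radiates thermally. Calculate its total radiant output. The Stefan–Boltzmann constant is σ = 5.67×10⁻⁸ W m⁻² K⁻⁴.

P ≈ 24100 W

A = 4πr² = 4π × (0.0288)² = 0.0104 m².
P = σAT⁴ = 5.67×10⁻⁸ × 0.0104 × (2526)⁴ = 5.67×10⁻⁸ × 0.0104 × 4.07×10^13.
P = 24100 W.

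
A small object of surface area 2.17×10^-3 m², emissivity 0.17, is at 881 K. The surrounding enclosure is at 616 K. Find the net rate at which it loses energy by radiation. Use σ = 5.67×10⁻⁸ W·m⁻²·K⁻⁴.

Q ≈ 9.59 W

Q = εσA(T⁴ − T_s⁴). T⁴ − T_s⁴ = (881)⁴ − (616)⁴ = 6.02×10^11 − 1.44×10^11 = 4.58×10^11 K⁴.
Q = 0.17 × 5.67×10⁻⁸ × 2.17×10^-3 × 4.58×10^11 = 9.59 W.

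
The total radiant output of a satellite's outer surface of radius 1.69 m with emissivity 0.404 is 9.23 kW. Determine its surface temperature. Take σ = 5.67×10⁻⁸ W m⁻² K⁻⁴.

T ≈ 326 K

A = 4πr² = 4π × (1.69)² = 35.9 m².
From P = εσAT⁴, T = (P / εσA)^(1/4) = (9230 / (0.404 × 5.67×10⁻⁸ × 35.9))^(1/4).
T = (1.12×10^10)^(1/4) = 326 K.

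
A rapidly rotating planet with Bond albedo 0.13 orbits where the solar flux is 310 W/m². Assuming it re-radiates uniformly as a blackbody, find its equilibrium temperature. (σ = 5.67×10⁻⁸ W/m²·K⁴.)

T ≈ 186 K

Power absorbed = (1−a)S·πR²; power emitted = 4πR²σT⁴. Equating and cancelling πR²:
T = ((1−a)S / 4σ)^(1/4) = (270 / (4 × 5.67×10⁻⁸))^(1/4) = (1.19×10^9)^(1/4).
T = 186 K.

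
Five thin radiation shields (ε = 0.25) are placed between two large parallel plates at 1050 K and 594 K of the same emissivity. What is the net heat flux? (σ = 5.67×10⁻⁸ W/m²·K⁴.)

Each of the 6 gaps contributes resistance (2/ε − 1) = 2/0.25 − 1 = 7.000; total = 42.00.
q = σ(T₁⁴ − T₂⁴) / 42.00 = 5.67×10⁻⁸ × 1.09×10^12 / 42.00 = 1470 W/m².

q ≈ 1470 W/m²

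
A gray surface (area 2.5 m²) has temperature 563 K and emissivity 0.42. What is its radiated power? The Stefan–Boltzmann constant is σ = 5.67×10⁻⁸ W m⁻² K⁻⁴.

P ≈ 5980 W

P = εσAT⁴ = 0.42 × 5.67×10⁻⁸ × 2.50 × (563)⁴ = 0.42 × 5.67×10⁻⁸ × 2.50 × 1.00×10^11.
P = 5980 W.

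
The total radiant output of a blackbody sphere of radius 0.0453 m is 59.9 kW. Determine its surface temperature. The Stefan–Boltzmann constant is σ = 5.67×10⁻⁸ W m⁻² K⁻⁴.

A = 4πr² = 4π × (0.0453)² = 0.0258 m².
From P = σAT⁴, T = (P / σA)^(1/4) = (59900 / (5.67×10⁻⁸ × 0.0258))^(1/4).
T = (4.10×10^13)^(1/4) = 2530 K.

T ≈ 2530 K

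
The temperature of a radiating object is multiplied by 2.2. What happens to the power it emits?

factor ≈ 23.4

P ∝ T⁴, so the power scales as (2.2)⁴ = 23.4.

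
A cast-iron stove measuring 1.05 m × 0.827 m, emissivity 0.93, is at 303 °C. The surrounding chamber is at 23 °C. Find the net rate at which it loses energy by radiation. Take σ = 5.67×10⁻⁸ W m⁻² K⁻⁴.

A = 1.05 × 0.827 = 0.868 m².
Convert: 303 °C = 576 K; 23 °C = 296 K.
Q = εσA(T⁴ − T_s⁴). T⁴ − T_s⁴ = (576)⁴ − (296)⁴ = 1.10×10^11 − 7.68×10^9 = 1.02×10^11 K⁴.
Q = 0.93 × 5.67×10⁻⁸ × 0.868 × 1.02×10^11 = 4690 W.

Q ≈ 4690 W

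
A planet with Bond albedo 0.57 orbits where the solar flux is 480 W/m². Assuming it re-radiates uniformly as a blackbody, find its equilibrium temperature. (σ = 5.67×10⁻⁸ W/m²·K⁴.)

T ≈ 174 K

Power absorbed = (1−a)S·πR²; power emitted = 4πR²σT⁴. Equating and cancelling πR²:
T = ((1−a)S / 4σ)^(1/4) = (206 / (4 × 5.67×10⁻⁸))^(1/4) = (9.10×10^8)^(1/4).
T = 174 K.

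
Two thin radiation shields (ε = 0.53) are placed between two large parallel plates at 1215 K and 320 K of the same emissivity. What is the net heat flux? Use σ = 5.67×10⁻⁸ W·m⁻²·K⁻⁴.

q ≈ 14800 W/m²

Each of the 3 gaps contributes resistance (2/ε − 1) = 2/0.53 − 1 = 2.774; total = 8.321.
q = σ(T₁⁴ − T₂⁴) / 8.321 = 5.67×10⁻⁸ × 2.17×10^12 / 8.321 = 14800 W/m².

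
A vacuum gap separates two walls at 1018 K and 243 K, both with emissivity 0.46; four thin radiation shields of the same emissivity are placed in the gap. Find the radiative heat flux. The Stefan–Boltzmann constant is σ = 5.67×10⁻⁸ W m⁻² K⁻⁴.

Each of the 5 gaps contributes resistance (2/ε − 1) = 2/0.46 − 1 = 3.348; total = 16.74.
q = σ(T₁⁴ − T₂⁴) / 16.74 = 5.67×10⁻⁸ × 1.07×10^12 / 16.74 = 3630 W/m².

q ≈ 3630 W/m²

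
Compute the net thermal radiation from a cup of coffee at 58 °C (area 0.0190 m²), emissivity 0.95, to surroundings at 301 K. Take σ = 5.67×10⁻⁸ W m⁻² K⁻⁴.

Convert: 58 °C = 331 K.
Q = εσA(T⁴ − T_s⁴). T⁴ − T_s⁴ = (331)⁴ − (301)⁴ = 1.20×10^10 − 8.21×10^9 = 3.80×10^9 K⁴.
Q = 0.95 × 5.67×10⁻⁸ × 0.0190 × 3.80×10^9 = 3.88 W.

Q ≈ 3.88 W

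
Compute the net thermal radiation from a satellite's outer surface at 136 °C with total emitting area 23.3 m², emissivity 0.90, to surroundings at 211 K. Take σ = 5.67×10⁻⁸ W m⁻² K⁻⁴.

Convert: 136 °C = 409 K.
Q = εσA(T⁴ − T_s⁴). T⁴ − T_s⁴ = (409)⁴ − (211)⁴ = 2.80×10^10 − 1.98×10^9 = 2.60×10^10 K⁴.
Q = 0.90 × 5.67×10⁻⁸ × 23.3 × 2.60×10^10 = 30900 W.

Q ≈ 30900 W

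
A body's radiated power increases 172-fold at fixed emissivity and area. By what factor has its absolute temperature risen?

P ∝ T⁴ ⇒ T ∝ P^(1/4), so T scales by (172)^(1/4) = 3.62.

factor ≈ 3.62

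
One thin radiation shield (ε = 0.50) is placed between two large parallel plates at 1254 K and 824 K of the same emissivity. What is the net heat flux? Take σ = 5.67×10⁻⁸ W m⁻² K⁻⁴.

Each of the 2 gaps contributes resistance (2/ε − 1) = 2/0.50 − 1 = 3.000; total = 6.000.
q = σ(T₁⁴ − T₂⁴) / 6.000 = 5.67×10⁻⁸ × 2.01×10^12 / 6.000 = 19000 W/m².

q ≈ 19000 W/m²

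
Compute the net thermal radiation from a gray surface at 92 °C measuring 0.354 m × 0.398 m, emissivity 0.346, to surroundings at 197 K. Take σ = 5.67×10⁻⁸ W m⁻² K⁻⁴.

A = 0.354 × 0.398 = 0.141 m².
Convert: 92 °C = 365 K.
Q = εσA(T⁴ − T_s⁴). T⁴ − T_s⁴ = (365)⁴ − (197)⁴ = 1.77×10^10 − 1.51×10^9 = 1.62×10^10 K⁴.
Q = 0.346 × 5.67×10⁻⁸ × 0.141 × 1.62×10^10 = 44.9 W.

Q ≈ 44.9 W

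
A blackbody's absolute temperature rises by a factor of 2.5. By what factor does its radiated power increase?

factor ≈ 39.1

P ∝ T⁴, so the power scales as (2.5)⁴ = 39.1.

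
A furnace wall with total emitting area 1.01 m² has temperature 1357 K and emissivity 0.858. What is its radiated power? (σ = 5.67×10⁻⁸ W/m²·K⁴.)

Stefan–Boltzmann: P = εσAT⁴ = 0.858 × 5.67×10⁻⁸ × 1.01 × (1357)⁴ = 0.858 × 5.67×10⁻⁸ × 1.01 × 3.39×10^12.
P = 1.67×10^5 W.

P ≈ 1.67×10^5 W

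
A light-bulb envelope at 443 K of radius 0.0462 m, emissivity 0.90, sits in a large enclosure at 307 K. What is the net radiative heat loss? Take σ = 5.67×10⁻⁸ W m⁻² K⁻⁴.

A = 4πr² = 4π × (0.0462)² = 0.0268 m².
Q = εσA(T⁴ − T_s⁴). T⁴ − T_s⁴ = (443)⁴ − (307)⁴ = 3.85×10^10 − 8.88×10^9 = 2.96×10^10 K⁴.
Q = 0.90 × 5.67×10⁻⁸ × 0.0268 × 2.96×10^10 = 40.6 W.

Q ≈ 40.6 W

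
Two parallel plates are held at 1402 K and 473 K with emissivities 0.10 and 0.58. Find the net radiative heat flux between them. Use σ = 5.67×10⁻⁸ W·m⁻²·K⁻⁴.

q ≈ 20200 W/m²

For two large parallel gray plates, q = σ(T₁⁴ − T₂⁴) / (1/ε₁ + 1/ε₂ − 1).
1/ε₁ + 1/ε₂ − 1 = 1/0.10 + 1/0.58 − 1 = 10.72.
T₁⁴ − T₂⁴ = 3.86×10^12 − 5.01×10^10 = 3.81×10^12 K⁴.
q = 5.67×10⁻⁸ × 3.81×10^12 / 10.72 = 20200 W/m².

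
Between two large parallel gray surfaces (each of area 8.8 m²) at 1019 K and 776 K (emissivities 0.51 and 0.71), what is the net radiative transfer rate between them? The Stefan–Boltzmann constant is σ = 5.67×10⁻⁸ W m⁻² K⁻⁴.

Q ≈ 1.51×10^5 W

For two large parallel gray plates, q = σ(T₁⁴ − T₂⁴) / (1/ε₁ + 1/ε₂ − 1).
1/ε₁ + 1/ε₂ − 1 = 1/0.51 + 1/0.71 − 1 = 2.369.
T₁⁴ − T₂⁴ = 1.08×10^12 − 3.63×10^11 = 7.16×10^11 K⁴.
q = 5.67×10⁻⁸ × 7.16×10^11 / 2.369 = 17100 W/m².
Q = q·A = 17100 × 8.8 = 1.51×10^5 W.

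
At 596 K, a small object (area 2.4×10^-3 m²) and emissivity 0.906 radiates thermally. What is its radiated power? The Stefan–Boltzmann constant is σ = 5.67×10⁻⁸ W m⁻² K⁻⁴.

P ≈ 15.6 W

P = εσAT⁴ = 0.906 × 5.67×10⁻⁸ × 2.40×10^-3 × (596)⁴ = 0.906 × 5.67×10⁻⁸ × 2.40×10^-3 × 1.26×10^11.
P = 15.6 W.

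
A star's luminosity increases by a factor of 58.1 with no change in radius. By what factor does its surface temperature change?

P ∝ T⁴ ⇒ T ∝ P^(1/4), so T scales by (58.1)^(1/4) = 2.76.

factor ≈ 2.76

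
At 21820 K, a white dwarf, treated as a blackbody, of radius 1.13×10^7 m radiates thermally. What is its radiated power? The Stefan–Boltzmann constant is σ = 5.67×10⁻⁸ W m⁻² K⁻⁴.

P ≈ 2.06×10^25 W

A = 4πr² = 4π × (1.13×10^7)² = 1.60×10^15 m².
P = σAT⁴ = 5.67×10⁻⁸ × 1.60×10^15 × (21820)⁴ = 5.67×10⁻⁸ × 1.60×10^15 × 2.27×10^17.
P = 2.06×10^25 W.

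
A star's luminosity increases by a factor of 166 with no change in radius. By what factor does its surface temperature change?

P ∝ T⁴ ⇒ T ∝ P^(1/4), so T scales by (166)^(1/4) = 3.59.

factor ≈ 3.59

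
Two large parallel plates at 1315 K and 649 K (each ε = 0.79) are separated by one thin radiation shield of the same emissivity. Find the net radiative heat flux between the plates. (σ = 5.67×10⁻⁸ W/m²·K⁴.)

q ≈ 52100 W/m²

Each of the 2 gaps contributes resistance (2/ε − 1) = 2/0.79 − 1 = 1.532; total = 3.063.
q = σ(T₁⁴ − T₂⁴) / 3.063 = 5.67×10⁻⁸ × 2.81×10^12 / 3.063 = 52100 W/m².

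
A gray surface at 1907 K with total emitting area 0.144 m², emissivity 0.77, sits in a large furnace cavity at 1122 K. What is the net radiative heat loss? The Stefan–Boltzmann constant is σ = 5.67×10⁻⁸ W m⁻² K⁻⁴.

Q = εσA(T⁴ − T_s⁴). T⁴ − T_s⁴ = (1907)⁴ − (1122)⁴ = 1.32×10^13 − 1.58×10^12 = 1.16×10^13 K⁴.
Q = 0.77 × 5.67×10⁻⁸ × 0.144 × 1.16×10^13 = 73200 W.

Q ≈ 73200 W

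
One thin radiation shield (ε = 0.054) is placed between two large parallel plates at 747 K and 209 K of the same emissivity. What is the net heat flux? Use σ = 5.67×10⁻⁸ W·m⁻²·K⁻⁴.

q ≈ 243 W/m²

Each of the 2 gaps contributes resistance (2/ε − 1) = 2/0.054 − 1 = 36.04; total = 72.07.
q = σ(T₁⁴ − T₂⁴) / 72.07 = 5.67×10⁻⁸ × 3.09×10^11 / 72.07 = 243 W/m².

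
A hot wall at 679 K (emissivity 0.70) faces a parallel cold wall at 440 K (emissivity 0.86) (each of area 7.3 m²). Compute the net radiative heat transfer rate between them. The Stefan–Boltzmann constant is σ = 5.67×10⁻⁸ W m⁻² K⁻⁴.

Q ≈ 45500 W

For two large parallel gray plates, q = σ(T₁⁴ − T₂⁴) / (1/ε₁ + 1/ε₂ − 1).
1/ε₁ + 1/ε₂ − 1 = 1/0.70 + 1/0.86 − 1 = 1.591.
T₁⁴ − T₂⁴ = 2.13×10^11 − 3.75×10^10 = 1.75×10^11 K⁴.
q = 5.67×10⁻⁸ × 1.75×10^11 / 1.591 = 6240 W/m².
Q = q·A = 6240 × 7.3 = 45500 W.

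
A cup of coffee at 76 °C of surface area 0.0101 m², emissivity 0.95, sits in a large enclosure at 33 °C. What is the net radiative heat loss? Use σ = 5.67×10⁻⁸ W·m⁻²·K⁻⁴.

Convert: 76 °C = 349 K; 33 °C = 306 K.
Q = εσA(T⁴ − T_s⁴). T⁴ − T_s⁴ = (349)⁴ − (306)⁴ = 1.48×10^10 − 8.77×10^9 = 6.07×10^9 K⁴.
Q = 0.95 × 5.67×10⁻⁸ × 0.0101 × 6.07×10^9 = 3.30 W.

Q ≈ 3.30 W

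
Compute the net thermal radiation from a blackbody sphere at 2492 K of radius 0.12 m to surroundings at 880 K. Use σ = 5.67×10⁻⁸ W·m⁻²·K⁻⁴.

A = 4πr² = 4π × (0.12)² = 0.181 m².
Q = σA(T⁴ − T_s⁴). T⁴ − T_s⁴ = (2492)⁴ − (880)⁴ = 3.86×10^13 − 6.00×10^11 = 3.80×10^13 K⁴.
Q = 5.67×10⁻⁸ × 0.181 × 3.80×10^13 = 3.90×10^5 W.

Q ≈ 3.90×10^5 W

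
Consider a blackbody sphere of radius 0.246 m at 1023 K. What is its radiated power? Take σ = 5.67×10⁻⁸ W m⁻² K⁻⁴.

P ≈ 47200 W

A = 4πr² = 4π × (0.246)² = 0.760 m².
P = σAT⁴ = 5.67×10⁻⁸ × 0.760 × (1023)⁴ = 5.67×10⁻⁸ × 0.760 × 1.10×10^12.
P = 47200 W.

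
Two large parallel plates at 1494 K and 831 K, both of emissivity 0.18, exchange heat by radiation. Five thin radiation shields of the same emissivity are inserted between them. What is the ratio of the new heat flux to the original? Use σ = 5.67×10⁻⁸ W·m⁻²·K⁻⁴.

ratio ≈ 0.167

With N identical shields there are N+1 = 6 gaps in series, each with the same radiative resistance, so the flux falls to 1/(N+1) of its unshielded value.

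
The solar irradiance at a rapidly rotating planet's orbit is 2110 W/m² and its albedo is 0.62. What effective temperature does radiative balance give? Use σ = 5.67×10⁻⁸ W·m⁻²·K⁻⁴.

Power absorbed = (1−a)S·πR²; power emitted = 4πR²σT⁴. Equating and cancelling πR²:
T = ((1−a)S / 4σ)^(1/4) = (802 / (4 × 5.67×10⁻⁸))^(1/4) = (3.54×10^9)^(1/4).
T = 244 K.

T ≈ 244 K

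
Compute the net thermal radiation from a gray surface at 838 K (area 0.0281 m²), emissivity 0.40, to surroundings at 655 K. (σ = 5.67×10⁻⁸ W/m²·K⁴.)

Q = εσA(T⁴ − T_s⁴). T⁴ − T_s⁴ = (838)⁴ − (655)⁴ = 4.93×10^11 − 1.84×10^11 = 3.09×10^11 K⁴.
Q = 0.40 × 5.67×10⁻⁸ × 0.0281 × 3.09×10^11 = 197 W.

Q ≈ 197 W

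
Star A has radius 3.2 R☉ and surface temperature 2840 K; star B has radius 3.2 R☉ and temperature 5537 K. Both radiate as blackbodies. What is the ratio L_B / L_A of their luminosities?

L_B/L_A ≈ 14.4

L = 4πR²σT⁴ ∝ R²T⁴, so L_B/L_A = (3.2/3.2)² × (5537/2840)⁴ = 1.00 × 14.4 = 14.4.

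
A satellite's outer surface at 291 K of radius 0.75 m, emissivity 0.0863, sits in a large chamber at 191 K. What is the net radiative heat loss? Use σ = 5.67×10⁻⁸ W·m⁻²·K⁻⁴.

Q ≈ 202 W

A = 4πr² = 4π × (0.75)² = 7.07 m².
Q = εσA(T⁴ − T_s⁴). T⁴ − T_s⁴ = (291)⁴ − (191)⁴ = 7.17×10^9 − 1.33×10^9 = 5.84×10^9 K⁴.
Q = 0.0863 × 5.67×10⁻⁸ × 7.07 × 5.84×10^9 = 202 W.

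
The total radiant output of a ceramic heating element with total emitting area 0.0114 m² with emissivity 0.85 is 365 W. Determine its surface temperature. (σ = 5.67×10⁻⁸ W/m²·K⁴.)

From P = εσAT⁴, T = (P / εσA)^(1/4) = (365 / (0.85 × 5.67×10⁻⁸ × 0.0114))^(1/4).
T = (6.64×10^11)^(1/4) = 903 K.

T ≈ 903 K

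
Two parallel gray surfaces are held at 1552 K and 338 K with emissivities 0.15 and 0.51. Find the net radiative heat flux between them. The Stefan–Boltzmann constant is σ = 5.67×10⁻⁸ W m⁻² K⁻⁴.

q ≈ 43000 W/m²

For two large parallel gray plates, q = σ(T₁⁴ − T₂⁴) / (1/ε₁ + 1/ε₂ − 1).
1/ε₁ + 1/ε₂ − 1 = 1/0.15 + 1/0.51 − 1 = 7.627.
T₁⁴ − T₂⁴ = 5.80×10^12 − 1.31×10^10 = 5.79×10^12 K⁴.
q = 5.67×10⁻⁸ × 5.79×10^12 / 7.627 = 43000 W/m².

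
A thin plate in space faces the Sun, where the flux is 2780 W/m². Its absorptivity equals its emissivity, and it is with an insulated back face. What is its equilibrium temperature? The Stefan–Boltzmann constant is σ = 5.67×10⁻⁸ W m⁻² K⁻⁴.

Absorbed flux αS = emitted flux εσT⁴ (one radiating face); with α = ε, T = (S/σ)^(1/4).
T = (2780 / 5.67×10⁻⁸)^(1/4) = (4.90×10^10)^(1/4).
T = 471 K.

T ≈ 471 K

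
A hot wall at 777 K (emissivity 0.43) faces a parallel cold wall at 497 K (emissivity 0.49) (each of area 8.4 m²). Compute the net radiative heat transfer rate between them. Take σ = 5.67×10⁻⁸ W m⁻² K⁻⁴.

Q ≈ 42900 W

For two large parallel gray plates, q = σ(T₁⁴ − T₂⁴) / (1/ε₁ + 1/ε₂ − 1).
1/ε₁ + 1/ε₂ − 1 = 1/0.43 + 1/0.49 − 1 = 3.366.
T₁⁴ − T₂⁴ = 3.64×10^11 − 6.10×10^10 = 3.03×10^11 K⁴.
q = 5.67×10⁻⁸ × 3.03×10^11 / 3.366 = 5110 W/m².
Q = q·A = 5110 × 8.4 = 42900 W.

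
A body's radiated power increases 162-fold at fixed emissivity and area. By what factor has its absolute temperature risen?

factor ≈ 3.57

P ∝ T⁴ ⇒ T ∝ P^(1/4), so T scales by (162)^(1/4) = 3.57.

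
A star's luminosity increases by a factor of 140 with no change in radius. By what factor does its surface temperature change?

factor ≈ 3.44

P ∝ T⁴ ⇒ T ∝ P^(1/4), so T scales by (140)^(1/4) = 3.44.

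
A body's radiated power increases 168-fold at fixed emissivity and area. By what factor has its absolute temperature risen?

P ∝ T⁴ ⇒ T ∝ P^(1/4), so T scales by (168)^(1/4) = 3.60.

factor ≈ 3.60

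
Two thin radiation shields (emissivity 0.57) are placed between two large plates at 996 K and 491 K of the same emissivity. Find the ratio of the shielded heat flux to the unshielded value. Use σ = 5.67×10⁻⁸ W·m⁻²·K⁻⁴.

ratio ≈ 0.333

With N identical shields there are N+1 = 3 gaps in series, each with the same radiative resistance, so the flux falls to 1/(N+1) of its unshielded value.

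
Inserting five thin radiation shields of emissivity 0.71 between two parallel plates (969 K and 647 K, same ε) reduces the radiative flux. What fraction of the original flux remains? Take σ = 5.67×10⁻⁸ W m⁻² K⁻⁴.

With N identical shields there are N+1 = 6 gaps in series, each with the same radiative resistance, so the flux falls to 1/(N+1) of its unshielded value.

ratio ≈ 0.167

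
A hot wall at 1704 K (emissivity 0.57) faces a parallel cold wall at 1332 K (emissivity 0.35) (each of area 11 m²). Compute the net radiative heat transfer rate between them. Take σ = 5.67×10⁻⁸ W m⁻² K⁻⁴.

Q ≈ 9.12×10^5 W

For two large parallel gray plates, q = σ(T₁⁴ − T₂⁴) / (1/ε₁ + 1/ε₂ − 1).
1/ε₁ + 1/ε₂ − 1 = 1/0.57 + 1/0.35 − 1 = 3.612.
T₁⁴ − T₂⁴ = 8.43×10^12 − 3.15×10^12 = 5.28×10^12 K⁴.
q = 5.67×10⁻⁸ × 5.28×10^12 / 3.612 = 82900 W/m².
Q = q·A = 82900 × 11 = 9.12×10^5 W.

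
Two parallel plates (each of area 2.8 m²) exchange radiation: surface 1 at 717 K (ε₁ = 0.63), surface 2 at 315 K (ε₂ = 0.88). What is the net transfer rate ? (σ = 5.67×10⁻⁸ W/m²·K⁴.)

For two large parallel gray plates, q = σ(T₁⁴ − T₂⁴) / (1/ε₁ + 1/ε₂ − 1).
1/ε₁ + 1/ε₂ − 1 = 1/0.63 + 1/0.88 − 1 = 1.724.
T₁⁴ − T₂⁴ = 2.64×10^11 − 9.85×10^9 = 2.54×10^11 K⁴.
q = 5.67×10⁻⁸ × 2.54×10^11 / 1.724 = 8370 W/m².
Q = q·A = 8370 × 2.8 = 23400 W.

Q ≈ 23400 W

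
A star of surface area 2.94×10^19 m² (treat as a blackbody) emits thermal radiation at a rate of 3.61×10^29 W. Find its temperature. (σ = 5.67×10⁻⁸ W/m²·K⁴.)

T ≈ 21600 K

From P = σAT⁴, T = (P / σA)^(1/4) = (3.61×10^29 / (5.67×10⁻⁸ × 2.94×10^19))^(1/4).
T = (2.17×10^17)^(1/4) = 21600 K.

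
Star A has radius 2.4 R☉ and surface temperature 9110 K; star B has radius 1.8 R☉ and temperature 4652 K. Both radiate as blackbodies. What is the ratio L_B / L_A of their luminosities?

L = 4πR²σT⁴ ∝ R²T⁴, so L_B/L_A = (1.8/2.4)² × (4652/9110)⁴ = 0.562 × 0.0680 = 0.0382.

L_B/L_A ≈ 0.0382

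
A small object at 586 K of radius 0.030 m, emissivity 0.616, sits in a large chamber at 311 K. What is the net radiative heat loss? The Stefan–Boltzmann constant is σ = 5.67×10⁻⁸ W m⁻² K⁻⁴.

Q ≈ 42.9 W

A = 4πr² = 4π × (0.030)² = 0.0113 m².
Q = εσA(T⁴ − T_s⁴). T⁴ − T_s⁴ = (586)⁴ − (311)⁴ = 1.18×10^11 − 9.35×10^9 = 1.09×10^11 K⁴.
Q = 0.616 × 5.67×10⁻⁸ × 0.0113 × 1.09×10^11 = 42.9 W.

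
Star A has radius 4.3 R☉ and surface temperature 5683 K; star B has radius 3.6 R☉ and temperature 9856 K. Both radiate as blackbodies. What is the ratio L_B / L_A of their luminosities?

L = 4πR²σT⁴ ∝ R²T⁴, so L_B/L_A = (3.6/4.3)² × (9856/5683)⁴ = 0.701 × 9.05 = 6.34.

L_B/L_A ≈ 6.34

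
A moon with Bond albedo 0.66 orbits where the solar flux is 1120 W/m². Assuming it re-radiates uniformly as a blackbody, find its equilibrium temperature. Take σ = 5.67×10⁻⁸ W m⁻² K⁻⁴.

T ≈ 202 K

Power absorbed = (1−a)S·πR²; power emitted = 4πR²σT⁴. Equating and cancelling πR²:
T = ((1−a)S / 4σ)^(1/4) = (381 / (4 × 5.67×10⁻⁸))^(1/4) = (1.68×10^9)^(1/4).
T = 202 K.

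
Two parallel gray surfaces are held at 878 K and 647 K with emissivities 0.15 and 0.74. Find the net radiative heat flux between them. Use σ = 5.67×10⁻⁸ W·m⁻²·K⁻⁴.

q ≈ 3390 W/m²

For two large parallel gray plates, q = σ(T₁⁴ − T₂⁴) / (1/ε₁ + 1/ε₂ − 1).
1/ε₁ + 1/ε₂ − 1 = 1/0.15 + 1/0.74 − 1 = 7.018.
T₁⁴ − T₂⁴ = 5.94×10^11 − 1.75×10^11 = 4.19×10^11 K⁴.
q = 5.67×10⁻⁸ × 4.19×10^11 / 7.018 = 3390 W/m².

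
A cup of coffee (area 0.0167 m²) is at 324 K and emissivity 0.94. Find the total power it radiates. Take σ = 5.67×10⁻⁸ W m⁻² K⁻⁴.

P ≈ 9.81 W

Stefan–Boltzmann: P = εσAT⁴ = 0.94 × 5.67×10⁻⁸ × 0.0167 × (324)⁴ = 0.94 × 5.67×10⁻⁸ × 0.0167 × 1.10×10^10.
P = 9.81 W.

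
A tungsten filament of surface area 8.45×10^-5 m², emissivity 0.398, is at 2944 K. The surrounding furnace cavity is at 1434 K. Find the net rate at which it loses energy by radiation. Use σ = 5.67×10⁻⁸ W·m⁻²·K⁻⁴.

Q ≈ 135 W

Q = εσA(T⁴ − T_s⁴). T⁴ − T_s⁴ = (2944)⁴ − (1434)⁴ = 7.51×10^13 − 4.23×10^12 = 7.09×10^13 K⁴.
Q = 0.398 × 5.67×10⁻⁸ × 8.45×10^-5 × 7.09×10^13 = 135 W.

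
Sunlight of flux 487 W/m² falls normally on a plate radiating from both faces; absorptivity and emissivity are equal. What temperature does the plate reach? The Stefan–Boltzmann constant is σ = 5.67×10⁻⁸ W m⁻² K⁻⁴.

Absorbed flux αS = emitted flux 2εσT⁴ per unit area; with α = ε this gives T = (S/2σ)^(1/4).
T = (487 / (2 × 5.67×10⁻⁸))^(1/4) = (4.29×10^9)^(1/4).
T = 256 K.

T ≈ 256 K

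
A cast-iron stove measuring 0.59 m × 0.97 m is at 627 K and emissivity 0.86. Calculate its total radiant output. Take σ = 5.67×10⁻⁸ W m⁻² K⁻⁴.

A = 0.59 × 0.97 = 0.572 m².
P = εσAT⁴ = 0.86 × 5.67×10⁻⁸ × 0.572 × (627)⁴ = 0.86 × 5.67×10⁻⁸ × 0.572 × 1.55×10^11.
P = 4310 W.

P ≈ 4310 W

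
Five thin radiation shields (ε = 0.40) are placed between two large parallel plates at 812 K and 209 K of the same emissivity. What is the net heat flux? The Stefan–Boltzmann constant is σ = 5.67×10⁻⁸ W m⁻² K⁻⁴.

q ≈ 1020 W/m²

Each of the 6 gaps contributes resistance (2/ε − 1) = 2/0.40 − 1 = 4.000; total = 24.00.
q = σ(T₁⁴ − T₂⁴) / 24.00 = 5.67×10⁻⁸ × 4.33×10^11 / 24.00 = 1020 W/m².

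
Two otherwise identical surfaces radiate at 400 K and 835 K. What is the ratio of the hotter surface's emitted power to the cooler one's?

ratio ≈ 19.0

P ∝ T⁴, so the ratio is (835/400)⁴ = (2.087)⁴ = 19.0.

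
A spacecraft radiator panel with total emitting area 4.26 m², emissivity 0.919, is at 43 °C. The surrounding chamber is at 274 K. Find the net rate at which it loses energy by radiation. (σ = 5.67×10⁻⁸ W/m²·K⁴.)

Q ≈ 962 W

Convert: 43 °C = 316 K.
Q = εσA(T⁴ − T_s⁴). T⁴ − T_s⁴ = (316)⁴ − (274)⁴ = 9.97×10^9 − 5.64×10^9 = 4.33×10^9 K⁴.
Q = 0.919 × 5.67×10⁻⁸ × 4.26 × 4.33×10^9 = 962 W.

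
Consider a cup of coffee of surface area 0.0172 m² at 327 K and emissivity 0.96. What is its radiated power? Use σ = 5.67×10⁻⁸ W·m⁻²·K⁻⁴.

P = εσAT⁴ = 0.96 × 5.67×10⁻⁸ × 0.0172 × (327)⁴ = 0.96 × 5.67×10⁻⁸ × 0.0172 × 1.14×10^10.
P = 10.7 W.

P ≈ 10.7 W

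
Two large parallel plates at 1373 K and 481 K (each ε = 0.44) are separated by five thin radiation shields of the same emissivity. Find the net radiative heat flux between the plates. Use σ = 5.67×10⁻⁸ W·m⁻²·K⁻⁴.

Each of the 6 gaps contributes resistance (2/ε − 1) = 2/0.44 − 1 = 3.545; total = 21.27.
q = σ(T₁⁴ − T₂⁴) / 21.27 = 5.67×10⁻⁸ × 3.50×10^12 / 21.27 = 9330 W/m².

q ≈ 9330 W/m²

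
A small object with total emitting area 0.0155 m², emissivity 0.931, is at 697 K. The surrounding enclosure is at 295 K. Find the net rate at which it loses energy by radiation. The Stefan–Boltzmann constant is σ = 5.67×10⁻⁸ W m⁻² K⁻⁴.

Q = εσA(T⁴ − T_s⁴). T⁴ − T_s⁴ = (697)⁴ − (295)⁴ = 2.36×10^11 − 7.57×10^9 = 2.28×10^11 K⁴.
Q = 0.931 × 5.67×10⁻⁸ × 0.0155 × 2.28×10^11 = 187 W.

Q ≈ 187 W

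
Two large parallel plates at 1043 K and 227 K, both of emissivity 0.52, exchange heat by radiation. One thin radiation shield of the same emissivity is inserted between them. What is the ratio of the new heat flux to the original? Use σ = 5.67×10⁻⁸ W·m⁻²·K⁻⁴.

ratio ≈ 0.500

With N identical shields there are N+1 = 2 gaps in series, each with the same radiative resistance, so the flux falls to 1/(N+1) of its unshielded value.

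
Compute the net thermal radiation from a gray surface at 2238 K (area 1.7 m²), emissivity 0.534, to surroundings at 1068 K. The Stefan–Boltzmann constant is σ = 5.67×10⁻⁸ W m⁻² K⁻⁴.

Q = εσA(T⁴ − T_s⁴). T⁴ − T_s⁴ = (2238)⁴ − (1068)⁴ = 2.51×10^13 − 1.30×10^12 = 2.38×10^13 K⁴.
Q = 0.534 × 5.67×10⁻⁸ × 1.70 × 2.38×10^13 = 1.22×10^6 W.

Q ≈ 1.22×10^6 W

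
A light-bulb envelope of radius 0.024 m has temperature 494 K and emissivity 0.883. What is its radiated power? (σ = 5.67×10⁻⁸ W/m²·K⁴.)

P ≈ 21.6 W

A = 4πr² = 4π × (0.024)² = 7.24×10^-3 m².
Stefan–Boltzmann: P = εσAT⁴ = 0.883 × 5.67×10⁻⁸ × 7.24×10^-3 × (494)⁴ = 0.883 × 5.67×10⁻⁸ × 7.24×10^-3 × 5.96×10^10.
P = 21.6 W.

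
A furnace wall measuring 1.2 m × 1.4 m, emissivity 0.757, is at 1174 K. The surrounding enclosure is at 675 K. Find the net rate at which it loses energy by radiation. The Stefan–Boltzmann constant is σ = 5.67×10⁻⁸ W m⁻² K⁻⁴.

Q ≈ 1.22×10^5 W

A = 1.2 × 1.4 = 1.68 m².
Q = εσA(T⁴ − T_s⁴). T⁴ − T_s⁴ = (1174)⁴ − (675)⁴ = 1.90×10^12 − 2.08×10^11 = 1.69×10^12 K⁴.
Q = 0.757 × 5.67×10⁻⁸ × 1.68 × 1.69×10^12 = 1.22×10^5 W.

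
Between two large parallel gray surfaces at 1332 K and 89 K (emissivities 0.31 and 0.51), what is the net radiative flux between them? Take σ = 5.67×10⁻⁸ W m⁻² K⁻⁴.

q ≈ 42600 W/m²

For two large parallel gray plates, q = σ(T₁⁴ − T₂⁴) / (1/ε₁ + 1/ε₂ − 1).
1/ε₁ + 1/ε₂ − 1 = 1/0.31 + 1/0.51 − 1 = 4.187.
T₁⁴ − T₂⁴ = 3.15×10^12 − 6.27×10^7 = 3.15×10^12 K⁴.
q = 5.67×10⁻⁸ × 3.15×10^12 / 4.187 = 42600 W/m².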